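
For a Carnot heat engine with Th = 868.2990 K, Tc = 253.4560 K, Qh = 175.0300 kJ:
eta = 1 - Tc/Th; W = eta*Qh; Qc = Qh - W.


eta = 1 - 253.4560/868.2990 = 0.7081
W = 0.7081 * 175.0300 = 123.9388 kJ
Qc = 175.0300 - 123.9388 = 51.0912 kJ

eta = 70.8101%, W = 123.9388 kJ, Qc = 51.0912 kJ


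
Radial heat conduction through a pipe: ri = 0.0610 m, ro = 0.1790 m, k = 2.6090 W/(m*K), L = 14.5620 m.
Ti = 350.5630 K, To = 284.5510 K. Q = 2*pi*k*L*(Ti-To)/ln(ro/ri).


dT = 66.0120 K
ln(ro/ri) = 1.0765
Q = 2*pi*2.6090*14.5620*66.0120 / 1.0765 = 14637.9080 W

14637.9080 W


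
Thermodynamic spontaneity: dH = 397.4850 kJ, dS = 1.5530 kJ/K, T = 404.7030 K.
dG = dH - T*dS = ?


T*dS = 404.7030 * 1.5530 = 628.5038 kJ
dG = 397.4850 - 628.5038 = -231.0188 kJ (spontaneous)

dG = -231.0188 kJ, spontaneous


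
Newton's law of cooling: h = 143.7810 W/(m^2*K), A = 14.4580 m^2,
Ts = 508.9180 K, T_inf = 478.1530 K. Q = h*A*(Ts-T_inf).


dT = 30.7650 K
Q = 143.7810 * 14.4580 * 30.7650 = 63953.8420 W

63953.8420 W


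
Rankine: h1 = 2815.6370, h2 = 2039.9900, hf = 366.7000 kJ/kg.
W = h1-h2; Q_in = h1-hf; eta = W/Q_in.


W = 775.6470 kJ/kg
Q_in = 2448.9370 kJ/kg
eta = 0.3167 = 31.6728%

eta = 31.6728%


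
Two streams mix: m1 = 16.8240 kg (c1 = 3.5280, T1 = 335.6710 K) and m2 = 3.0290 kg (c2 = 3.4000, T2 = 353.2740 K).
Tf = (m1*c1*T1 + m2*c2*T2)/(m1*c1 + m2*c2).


num = 23562.0040
den = 69.6537
Tf = 338.2737 K

338.2737 K


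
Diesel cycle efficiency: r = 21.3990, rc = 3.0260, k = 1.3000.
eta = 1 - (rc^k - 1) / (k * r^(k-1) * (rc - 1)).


r^(k-1) = 2.5068
rc^k = 4.2182
eta = 0.5126 = 51.2566%

51.2566%


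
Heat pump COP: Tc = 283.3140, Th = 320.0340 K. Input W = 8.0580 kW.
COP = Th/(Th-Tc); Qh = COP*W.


COP = 320.0340 / 36.7200 = 8.7155
Qh = 8.7155 * 8.0580 = 70.2297 kW

COP = 8.7155, Qh = 70.2297 kW


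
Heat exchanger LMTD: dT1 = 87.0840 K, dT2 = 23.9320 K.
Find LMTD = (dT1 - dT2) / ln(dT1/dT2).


dT1/dT2 = 3.6388
ln(dT1/dT2) = 1.2917
LMTD = 63.1520 / 1.2917 = 48.8922 K

48.8922 K


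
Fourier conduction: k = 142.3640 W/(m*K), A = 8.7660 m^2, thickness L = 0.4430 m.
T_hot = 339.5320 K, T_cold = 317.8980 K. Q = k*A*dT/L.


dT = 21.6340 K
Q = 142.3640 * 8.7660 * 21.6340 / 0.4430 = 60944.5321 W

60944.5321 W


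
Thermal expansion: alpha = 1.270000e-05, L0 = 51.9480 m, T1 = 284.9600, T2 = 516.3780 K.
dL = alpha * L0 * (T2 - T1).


dT = 231.4180 K
dL = 1.270000e-05 * 51.9480 * 231.4180 = 0.152676 m
L_final = 52.100676 m

dL = 0.152676 m


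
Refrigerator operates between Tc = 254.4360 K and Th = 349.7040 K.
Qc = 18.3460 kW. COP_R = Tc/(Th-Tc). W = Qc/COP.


COP = 254.4360 / 95.2680 = 2.6707
W = 18.3460 / 2.6707 = 6.8693 kW

COP = 2.6707, W = 6.8693 kW


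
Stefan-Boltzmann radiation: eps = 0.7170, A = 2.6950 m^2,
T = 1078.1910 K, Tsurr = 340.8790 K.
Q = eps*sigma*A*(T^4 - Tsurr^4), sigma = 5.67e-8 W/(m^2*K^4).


T^4 = 1.3514e+12
Tsurr^4 = 1.3502e+10
Q = 0.7170 * 5.67e-8 * 2.6950 * 1.3379e+12 = 146582.7425 W

146582.7425 W


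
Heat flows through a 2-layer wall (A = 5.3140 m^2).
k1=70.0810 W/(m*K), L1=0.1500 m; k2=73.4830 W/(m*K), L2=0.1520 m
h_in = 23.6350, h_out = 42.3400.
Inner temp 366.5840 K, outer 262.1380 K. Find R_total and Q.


R_conv_in = 1/(23.6350*5.3140) = 0.0080
R_1 = 0.1500/(70.0810*5.3140) = 0.0004
R_2 = 0.1520/(73.4830*5.3140) = 0.0004
R_conv_out = 1/(42.3400*5.3140) = 0.0044
R_total = 0.0132 K/W
Q = 104.4460 / 0.0132 = 7913.4166 W

R_total = 0.0132 K/W, Q = 7913.4166 W


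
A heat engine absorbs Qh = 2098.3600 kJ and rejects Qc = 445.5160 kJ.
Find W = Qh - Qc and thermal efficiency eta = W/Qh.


W = 2098.3600 - 445.5160 = 1652.8440 kJ
eta = 1652.8440 / 2098.3600 = 0.7877 = 78.7684%

W = 1652.8440 kJ, eta = 78.7684%


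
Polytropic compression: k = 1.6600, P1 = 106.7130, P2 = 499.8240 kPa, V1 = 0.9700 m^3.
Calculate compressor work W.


(k-1)/k = 0.3976
(P2/P1)^exp = 1.8477
W = 2.5152 * 106.7130 * 0.9700 * (1.8477 - 1) = 220.6882 kJ

220.6882 kJ


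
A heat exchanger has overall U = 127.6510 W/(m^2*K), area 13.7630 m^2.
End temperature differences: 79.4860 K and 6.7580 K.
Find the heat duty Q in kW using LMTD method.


LMTD = 29.5060 K
Q = 127.6510 * 13.7630 * 29.5060 = 51837.9467 W = 51.8379 kW

51.8379 kW


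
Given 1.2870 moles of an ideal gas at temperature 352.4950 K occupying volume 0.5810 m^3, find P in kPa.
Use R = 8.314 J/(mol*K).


P = nRT/V = 1.2870 * 8.314 * 352.4950 / 0.5810
= 3771.7381 / 0.5810 = 6491.8039 Pa = 6.4918 kPa

6.4918 kPa


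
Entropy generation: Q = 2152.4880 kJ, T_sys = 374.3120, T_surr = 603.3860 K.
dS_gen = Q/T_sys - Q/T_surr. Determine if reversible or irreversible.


dS_sys = 2152.4880/374.3120 = 5.7505 kJ/K
dS_surr = -2152.4880/603.3860 = -3.5673 kJ/K
dS_gen = 5.7505 - 3.5673 = 2.1832 kJ/K (irreversible)

dS_gen = 2.1832 kJ/K, irreversible


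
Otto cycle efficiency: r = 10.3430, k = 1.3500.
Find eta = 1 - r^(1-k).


r^(k-1) = 2.2653
eta = 1 - 1/2.2653 = 0.5586 = 55.8558%

55.8558%


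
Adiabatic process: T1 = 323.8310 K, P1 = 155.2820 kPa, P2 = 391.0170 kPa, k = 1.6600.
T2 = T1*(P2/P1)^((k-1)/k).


(k-1)/k = 0.3976
(P2/P1)^exp = 1.4437
T2 = 323.8310 * 1.4437 = 467.5002 K

467.5002 K


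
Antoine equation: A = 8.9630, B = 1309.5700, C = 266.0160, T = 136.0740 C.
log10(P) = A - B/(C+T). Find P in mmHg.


C+T = 402.0900
B/(C+T) = 3.2569
log10(P) = 8.9630 - 3.2569 = 5.7061
P = 10^5.7061 = 508267.5022 mmHg

508267.5022 mmHg


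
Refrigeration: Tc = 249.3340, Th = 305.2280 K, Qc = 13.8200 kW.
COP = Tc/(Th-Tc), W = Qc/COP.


COP = 249.3340 / 55.8940 = 4.4608
W = 13.8200 / 4.4608 = 3.0981 kW

COP = 4.4608, W = 3.0981 kW


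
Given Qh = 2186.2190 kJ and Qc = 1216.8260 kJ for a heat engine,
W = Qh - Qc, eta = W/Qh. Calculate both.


W = 2186.2190 - 1216.8260 = 969.3930 kJ
eta = 969.3930 / 2186.2190 = 0.4434 = 44.3411%

W = 969.3930 kJ, eta = 44.3411%


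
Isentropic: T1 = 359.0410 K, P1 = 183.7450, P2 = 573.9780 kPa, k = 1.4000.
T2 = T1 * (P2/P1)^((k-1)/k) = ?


(k-1)/k = 0.2857
(P2/P1)^exp = 1.3846
T2 = 359.0410 * 1.3846 = 497.1427 K

497.1427 K


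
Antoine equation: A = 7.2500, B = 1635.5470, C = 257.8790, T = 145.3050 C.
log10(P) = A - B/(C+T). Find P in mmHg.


C+T = 403.1840
B/(C+T) = 4.0566
log10(P) = 7.2500 - 4.0566 = 3.1934
P = 10^3.1934 = 1561.0717 mmHg

1561.0717 mmHg


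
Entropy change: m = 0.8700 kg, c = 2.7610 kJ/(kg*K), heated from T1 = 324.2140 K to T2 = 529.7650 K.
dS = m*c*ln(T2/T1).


T2/T1 = 1.6340
ln(T2/T1) = 0.4910
dS = 0.8700 * 2.7610 * 0.4910 = 1.1795 kJ/K

1.1795 kJ/K


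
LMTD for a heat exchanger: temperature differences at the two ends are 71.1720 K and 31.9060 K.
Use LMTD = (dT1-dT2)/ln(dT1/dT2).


dT1/dT2 = 2.2307
ln(dT1/dT2) = 0.8023
LMTD = 39.2660 / 0.8023 = 48.9415 K

48.9415 K


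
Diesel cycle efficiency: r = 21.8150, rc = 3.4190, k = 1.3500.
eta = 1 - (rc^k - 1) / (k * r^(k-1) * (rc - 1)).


r^(k-1) = 2.9415
rc^k = 5.2573
eta = 0.5568 = 55.6798%

55.6798%


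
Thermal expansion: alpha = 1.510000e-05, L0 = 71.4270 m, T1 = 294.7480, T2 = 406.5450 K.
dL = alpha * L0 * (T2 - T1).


dT = 111.7970 K
dL = 1.510000e-05 * 71.4270 * 111.7970 = 0.120578 m
L_final = 71.547578 m

dL = 0.120578 m


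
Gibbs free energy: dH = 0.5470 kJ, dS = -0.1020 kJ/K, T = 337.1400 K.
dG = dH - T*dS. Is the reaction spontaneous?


T*dS = 337.1400 * -0.1020 = -34.3883 kJ
dG = 0.5470 + 34.3883 = 34.9353 kJ (non-spontaneous)

dG = 34.9353 kJ, non-spontaneous


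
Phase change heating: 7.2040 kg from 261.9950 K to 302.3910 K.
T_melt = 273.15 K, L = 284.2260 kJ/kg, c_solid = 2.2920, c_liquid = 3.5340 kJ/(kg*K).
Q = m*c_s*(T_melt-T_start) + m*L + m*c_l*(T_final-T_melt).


Q1 (sensible, solid) = 7.2040 * 2.2920 * 11.1550 = 184.1865 kJ
Q2 (latent) = 7.2040 * 284.2260 = 2047.5641 kJ
Q3 (sensible, liquid) = 7.2040 * 3.5340 * 29.2410 = 744.4447 kJ
Q_total = 2976.1954 kJ

2976.1954 kJ


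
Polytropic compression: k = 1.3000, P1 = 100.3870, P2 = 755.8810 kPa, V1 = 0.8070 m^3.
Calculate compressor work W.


(k-1)/k = 0.2308
(P2/P1)^exp = 1.5934
W = 4.3333 * 100.3870 * 0.8070 * (1.5934 - 1) = 208.3255 kJ

208.3255 kJ


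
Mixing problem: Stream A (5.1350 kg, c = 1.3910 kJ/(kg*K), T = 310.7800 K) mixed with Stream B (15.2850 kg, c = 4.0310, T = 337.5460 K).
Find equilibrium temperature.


num = 23017.3383
den = 68.7566
Tf = 334.7654 K

334.7654 K


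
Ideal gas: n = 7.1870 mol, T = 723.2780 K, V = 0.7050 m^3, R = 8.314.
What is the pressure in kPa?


P = nRT/V = 7.1870 * 8.314 * 723.2780 / 0.7050
= 43217.8264 / 0.7050 = 61301.8814 Pa = 61.3019 kPa

61.3019 kPa


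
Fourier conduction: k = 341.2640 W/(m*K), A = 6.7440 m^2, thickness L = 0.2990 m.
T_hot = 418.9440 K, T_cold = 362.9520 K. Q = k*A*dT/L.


dT = 55.9920 K
Q = 341.2640 * 6.7440 * 55.9920 / 0.2990 = 430985.6703 W

430985.6703 W


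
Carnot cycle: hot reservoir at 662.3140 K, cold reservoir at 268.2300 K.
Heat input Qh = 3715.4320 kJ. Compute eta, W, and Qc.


eta = 1 - 268.2300/662.3140 = 0.5950
W = 0.5950 * 3715.4320 = 2210.7223 kJ
Qc = 3715.4320 - 2210.7223 = 1504.7097 kJ

eta = 59.5011%, W = 2210.7223 kJ, Qc = 1504.7097 kJ


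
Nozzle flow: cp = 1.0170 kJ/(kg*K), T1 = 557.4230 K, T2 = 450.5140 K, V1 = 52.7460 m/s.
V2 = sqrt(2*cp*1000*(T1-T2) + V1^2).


dT = 106.9090 K
2*cp*1000*dT = 217452.9060
V1^2 = 2782.1405
V2 = sqrt(220235.0465) = 469.2921 m/s

469.2921 m/s


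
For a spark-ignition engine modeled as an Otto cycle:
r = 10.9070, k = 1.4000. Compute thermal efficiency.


r^(k-1) = 2.6007
eta = 1 - 1/2.6007 = 0.6155 = 61.5481%

61.5481%


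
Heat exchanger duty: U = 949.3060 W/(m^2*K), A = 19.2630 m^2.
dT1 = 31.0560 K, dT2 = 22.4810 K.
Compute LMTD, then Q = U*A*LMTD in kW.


LMTD = 26.5380 K
Q = 949.3060 * 19.2630 * 26.5380 = 485286.7102 W = 485.2867 kW

485.2867 kW


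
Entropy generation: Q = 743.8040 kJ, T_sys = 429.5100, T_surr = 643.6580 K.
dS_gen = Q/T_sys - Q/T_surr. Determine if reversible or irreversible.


dS_sys = 743.8040/429.5100 = 1.7318 kJ/K
dS_surr = -743.8040/643.6580 = -1.1556 kJ/K
dS_gen = 1.7318 - 1.1556 = 0.5762 kJ/K (irreversible)

dS_gen = 0.5762 kJ/K, irreversible


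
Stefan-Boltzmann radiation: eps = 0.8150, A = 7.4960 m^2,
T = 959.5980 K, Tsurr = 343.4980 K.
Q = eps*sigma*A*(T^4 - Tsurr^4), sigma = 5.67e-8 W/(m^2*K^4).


T^4 = 8.4792e+11
Tsurr^4 = 1.3922e+10
Q = 0.8150 * 5.67e-8 * 7.4960 * 8.3400e+11 = 288893.5415 W

288893.5415 W


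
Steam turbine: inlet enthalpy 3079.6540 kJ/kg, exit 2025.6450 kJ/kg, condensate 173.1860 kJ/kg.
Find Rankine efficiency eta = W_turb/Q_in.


W = 1054.0090 kJ/kg
Q_in = 2906.4680 kJ/kg
eta = 0.3626 = 36.2643%

eta = 36.2643%


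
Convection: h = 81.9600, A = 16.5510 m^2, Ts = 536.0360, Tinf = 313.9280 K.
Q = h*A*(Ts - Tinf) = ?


dT = 222.1080 K
Q = 81.9600 * 16.5510 * 222.1080 = 301293.9353 W

301293.9353 W


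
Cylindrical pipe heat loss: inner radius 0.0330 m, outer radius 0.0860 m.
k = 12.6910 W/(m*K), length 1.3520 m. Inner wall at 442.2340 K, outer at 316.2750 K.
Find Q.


dT = 125.9590 K
ln(ro/ri) = 0.9578
Q = 2*pi*12.6910*1.3520*125.9590 / 0.9578 = 14177.1443 W

14177.1443 W


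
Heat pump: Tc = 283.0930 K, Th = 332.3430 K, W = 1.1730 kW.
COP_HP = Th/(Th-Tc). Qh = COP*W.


COP = 332.3430 / 49.2500 = 6.7481
Qh = 6.7481 * 1.1730 = 7.9155 kW

COP = 6.7481, Qh = 7.9155 kW


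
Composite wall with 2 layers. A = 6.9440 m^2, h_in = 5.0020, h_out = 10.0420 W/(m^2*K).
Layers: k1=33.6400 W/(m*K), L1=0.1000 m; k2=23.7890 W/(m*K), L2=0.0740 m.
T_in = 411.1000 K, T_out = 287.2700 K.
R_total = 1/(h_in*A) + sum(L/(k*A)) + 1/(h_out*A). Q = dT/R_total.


R_conv_in = 1/(5.0020*6.9440) = 0.0288
R_1 = 0.1000/(33.6400*6.9440) = 0.0004
R_2 = 0.0740/(23.7890*6.9440) = 0.0004
R_conv_out = 1/(10.0420*6.9440) = 0.0143
R_total = 0.0440 K/W
Q = 123.8300 / 0.0440 = 2813.8658 W

R_total = 0.0440 K/W, Q = 2813.8658 W


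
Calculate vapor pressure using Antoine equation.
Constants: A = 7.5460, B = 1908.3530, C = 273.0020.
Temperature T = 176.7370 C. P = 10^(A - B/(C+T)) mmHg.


C+T = 449.7390
B/(C+T) = 4.2432
log10(P) = 7.5460 - 4.2432 = 3.3028
P = 10^3.3028 = 2007.9573 mmHg

2007.9573 mmHg


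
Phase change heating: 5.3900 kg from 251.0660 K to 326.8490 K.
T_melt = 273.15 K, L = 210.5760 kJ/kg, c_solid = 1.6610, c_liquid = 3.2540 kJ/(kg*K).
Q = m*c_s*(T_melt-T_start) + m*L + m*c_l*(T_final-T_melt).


Q1 (sensible, solid) = 5.3900 * 1.6610 * 22.0840 = 197.7134 kJ
Q2 (latent) = 5.3900 * 210.5760 = 1135.0046 kJ
Q3 (sensible, liquid) = 5.3900 * 3.2540 * 53.6990 = 941.8300 kJ
Q_total = 2274.5480 kJ

2274.5480 kJ


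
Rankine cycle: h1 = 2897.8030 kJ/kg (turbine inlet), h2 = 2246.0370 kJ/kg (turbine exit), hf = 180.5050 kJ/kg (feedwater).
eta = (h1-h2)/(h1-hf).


W = 651.7660 kJ/kg
Q_in = 2717.2980 kJ/kg
eta = 0.2399 = 23.9858%

eta = 23.9858%


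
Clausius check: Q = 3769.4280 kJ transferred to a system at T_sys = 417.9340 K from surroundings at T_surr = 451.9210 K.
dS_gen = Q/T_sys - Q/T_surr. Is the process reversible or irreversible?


dS_sys = 3769.4280/417.9340 = 9.0192 kJ/K
dS_surr = -3769.4280/451.9210 = -8.3409 kJ/K
dS_gen = 9.0192 - 8.3409 = 0.6783 kJ/K (irreversible)

dS_gen = 0.6783 kJ/K, irreversible


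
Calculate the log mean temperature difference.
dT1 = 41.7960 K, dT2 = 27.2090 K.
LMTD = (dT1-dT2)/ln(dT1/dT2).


dT1/dT2 = 1.5361
ln(dT1/dT2) = 0.4293
LMTD = 14.5870 / 0.4293 = 33.9823 K

33.9823 K


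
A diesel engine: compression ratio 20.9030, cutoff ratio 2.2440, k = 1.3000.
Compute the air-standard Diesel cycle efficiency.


r^(k-1) = 2.4892
rc^k = 2.8598
eta = 0.5380 = 53.8012%

53.8012%


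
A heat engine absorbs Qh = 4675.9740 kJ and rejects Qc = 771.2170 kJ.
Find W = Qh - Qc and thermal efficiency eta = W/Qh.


W = 4675.9740 - 771.2170 = 3904.7570 kJ
eta = 3904.7570 / 4675.9740 = 0.8351 = 83.5068%

W = 3904.7570 kJ, eta = 83.5068%


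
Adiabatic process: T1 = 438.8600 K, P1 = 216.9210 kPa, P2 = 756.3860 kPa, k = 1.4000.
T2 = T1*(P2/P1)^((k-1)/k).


(k-1)/k = 0.2857
(P2/P1)^exp = 1.4288
T2 = 438.8600 * 1.4288 = 627.0604 K

627.0604 K


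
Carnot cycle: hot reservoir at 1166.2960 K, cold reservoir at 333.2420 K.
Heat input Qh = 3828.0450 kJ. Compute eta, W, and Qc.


eta = 1 - 333.2420/1166.2960 = 0.7143
W = 0.7143 * 3828.0450 = 2734.2700 kJ
Qc = 3828.0450 - 2734.2700 = 1093.7750 kJ

eta = 71.4273%, W = 2734.2700 kJ, Qc = 1093.7750 kJ


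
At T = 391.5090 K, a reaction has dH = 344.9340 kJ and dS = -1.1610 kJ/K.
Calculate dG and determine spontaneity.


T*dS = 391.5090 * -1.1610 = -454.5419 kJ
dG = 344.9340 + 454.5419 = 799.4759 kJ (non-spontaneous)

dG = 799.4759 kJ, non-spontaneous


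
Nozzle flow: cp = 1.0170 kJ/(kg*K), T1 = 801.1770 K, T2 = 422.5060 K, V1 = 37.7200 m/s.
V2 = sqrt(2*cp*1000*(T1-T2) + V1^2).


dT = 378.6710 K
2*cp*1000*dT = 770216.8140
V1^2 = 1422.7984
V2 = sqrt(771639.6124) = 878.4302 m/s

878.4302 m/s


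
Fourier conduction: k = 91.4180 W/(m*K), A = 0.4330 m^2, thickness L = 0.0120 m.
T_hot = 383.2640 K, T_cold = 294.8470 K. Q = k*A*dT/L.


dT = 88.4170 K
Q = 91.4180 * 0.4330 * 88.4170 / 0.0120 = 291658.1665 W

291658.1665 W


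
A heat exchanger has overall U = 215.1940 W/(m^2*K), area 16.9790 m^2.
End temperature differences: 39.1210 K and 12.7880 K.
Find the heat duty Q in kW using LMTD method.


LMTD = 23.5505 K
Q = 215.1940 * 16.9790 * 23.5505 = 86048.1807 W = 86.0482 kW

86.0482 kW


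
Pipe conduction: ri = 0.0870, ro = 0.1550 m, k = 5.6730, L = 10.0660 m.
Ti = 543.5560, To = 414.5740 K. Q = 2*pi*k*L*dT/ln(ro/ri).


dT = 128.9820 K
ln(ro/ri) = 0.5775
Q = 2*pi*5.6730*10.0660*128.9820 / 0.5775 = 80133.4634 W

80133.4634 W


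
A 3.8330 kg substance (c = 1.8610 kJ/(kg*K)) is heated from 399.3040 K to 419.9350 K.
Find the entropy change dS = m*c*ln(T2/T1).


T2/T1 = 1.0517
ln(T2/T1) = 0.0504
dS = 3.8330 * 1.8610 * 0.0504 = 0.3593 kJ/K

0.3593 kJ/K


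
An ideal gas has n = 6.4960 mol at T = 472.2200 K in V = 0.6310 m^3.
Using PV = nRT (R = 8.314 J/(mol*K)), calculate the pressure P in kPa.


P = nRT/V = 6.4960 * 8.314 * 472.2200 / 0.6310
= 25503.5369 / 0.6310 = 40417.6496 Pa = 40.4176 kPa

40.4176 kPa


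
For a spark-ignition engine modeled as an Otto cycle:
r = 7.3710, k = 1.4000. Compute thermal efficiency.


r^(k-1) = 2.2234
eta = 1 - 1/2.2234 = 0.5502 = 55.0231%

55.0231%


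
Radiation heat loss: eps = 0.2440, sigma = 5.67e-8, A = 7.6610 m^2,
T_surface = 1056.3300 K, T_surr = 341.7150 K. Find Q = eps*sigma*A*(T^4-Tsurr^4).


T^4 = 1.2451e+12
Tsurr^4 = 1.3635e+10
Q = 0.2440 * 5.67e-8 * 7.6610 * 1.2314e+12 = 130519.2496 W

130519.2496 W


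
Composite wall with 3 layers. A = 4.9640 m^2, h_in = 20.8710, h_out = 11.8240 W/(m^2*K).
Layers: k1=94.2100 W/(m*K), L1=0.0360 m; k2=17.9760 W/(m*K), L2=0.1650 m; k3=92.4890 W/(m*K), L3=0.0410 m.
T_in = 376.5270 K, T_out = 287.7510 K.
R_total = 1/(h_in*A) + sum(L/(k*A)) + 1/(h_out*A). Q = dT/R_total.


R_conv_in = 1/(20.8710*4.9640) = 0.0097
R_1 = 0.0360/(94.2100*4.9640) = 7.6979e-05
R_2 = 0.1650/(17.9760*4.9640) = 0.0018
R_3 = 0.0410/(92.4890*4.9640) = 8.9302e-05
R_conv_out = 1/(11.8240*4.9640) = 0.0170
R_total = 0.0287 K/W
Q = 88.7760 / 0.0287 = 3092.7054 W

R_total = 0.0287 K/W, Q = 3092.7054 W


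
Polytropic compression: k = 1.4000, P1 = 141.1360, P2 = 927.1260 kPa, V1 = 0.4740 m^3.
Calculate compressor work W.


(k-1)/k = 0.2857
(P2/P1)^exp = 1.7123
W = 3.5000 * 141.1360 * 0.4740 * (1.7123 - 1) = 166.7737 kJ

166.7737 kJ


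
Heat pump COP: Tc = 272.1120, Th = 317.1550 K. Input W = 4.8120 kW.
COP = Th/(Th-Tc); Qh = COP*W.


COP = 317.1550 / 45.0430 = 7.0412
Qh = 7.0412 * 4.8120 = 33.8821 kW

COP = 7.0412, Qh = 33.8821 kW


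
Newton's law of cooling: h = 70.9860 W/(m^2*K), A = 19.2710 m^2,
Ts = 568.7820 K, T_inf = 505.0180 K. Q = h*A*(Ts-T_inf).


dT = 63.7640 K
Q = 70.9860 * 19.2710 * 63.7640 = 87227.3160 W

87227.3160 W


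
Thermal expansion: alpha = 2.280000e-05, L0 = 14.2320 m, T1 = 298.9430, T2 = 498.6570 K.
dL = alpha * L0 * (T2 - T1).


dT = 199.7140 K
dL = 2.280000e-05 * 14.2320 * 199.7140 = 0.064805 m
L_final = 14.296805 m

dL = 0.064805 m


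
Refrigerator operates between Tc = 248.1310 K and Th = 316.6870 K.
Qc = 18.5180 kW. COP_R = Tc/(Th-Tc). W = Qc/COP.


COP = 248.1310 / 68.5560 = 3.6194
W = 18.5180 / 3.6194 = 5.1163 kW

COP = 3.6194, W = 5.1163 kW


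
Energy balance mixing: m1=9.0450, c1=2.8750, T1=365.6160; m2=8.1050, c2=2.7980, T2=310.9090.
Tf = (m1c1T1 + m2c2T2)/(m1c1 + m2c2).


num = 16558.3446
den = 48.6822
Tf = 340.1316 K

340.1316 K


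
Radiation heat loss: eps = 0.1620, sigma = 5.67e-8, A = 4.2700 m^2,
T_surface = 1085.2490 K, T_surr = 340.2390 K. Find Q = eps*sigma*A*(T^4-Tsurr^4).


T^4 = 1.3871e+12
Tsurr^4 = 1.3401e+10
Q = 0.1620 * 5.67e-8 * 4.2700 * 1.3737e+12 = 53879.9817 W

53879.9817 W


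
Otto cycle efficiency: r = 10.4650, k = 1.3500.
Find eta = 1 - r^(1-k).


r^(k-1) = 2.2746
eta = 1 - 1/2.2746 = 0.5604 = 56.0366%

56.0366%


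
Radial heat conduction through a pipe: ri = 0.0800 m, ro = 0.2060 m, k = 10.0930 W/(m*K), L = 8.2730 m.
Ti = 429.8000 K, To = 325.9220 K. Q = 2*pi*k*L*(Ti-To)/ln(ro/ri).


dT = 103.8780 K
ln(ro/ri) = 0.9458
Q = 2*pi*10.0930*8.2730*103.8780 / 0.9458 = 57618.8639 W

57618.8639 W


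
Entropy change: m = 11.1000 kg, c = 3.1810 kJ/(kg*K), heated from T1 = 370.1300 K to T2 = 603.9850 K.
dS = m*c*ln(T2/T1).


T2/T1 = 1.6318
ln(T2/T1) = 0.4897
dS = 11.1000 * 3.1810 * 0.4897 = 17.2907 kJ/K

17.2907 kJ/K


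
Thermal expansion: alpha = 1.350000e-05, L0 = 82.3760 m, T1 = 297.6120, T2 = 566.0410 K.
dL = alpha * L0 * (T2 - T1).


dT = 268.4290 K
dL = 1.350000e-05 * 82.3760 * 268.4290 = 0.298513 m
L_final = 82.674513 m

dL = 0.298513 m


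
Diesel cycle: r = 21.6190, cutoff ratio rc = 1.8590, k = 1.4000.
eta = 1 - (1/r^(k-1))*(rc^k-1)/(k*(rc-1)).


r^(k-1) = 3.4193
rc^k = 2.3823
eta = 0.6638 = 66.3846%

66.3846%


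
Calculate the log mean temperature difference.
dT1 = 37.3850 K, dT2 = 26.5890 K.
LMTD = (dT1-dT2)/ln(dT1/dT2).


dT1/dT2 = 1.4060
ln(dT1/dT2) = 0.3408
LMTD = 10.7960 / 0.3408 = 31.6810 K

31.6810 K


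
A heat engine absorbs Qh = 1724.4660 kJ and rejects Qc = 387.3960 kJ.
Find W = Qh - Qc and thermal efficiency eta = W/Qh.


W = 1724.4660 - 387.3960 = 1337.0700 kJ
eta = 1337.0700 / 1724.4660 = 0.7754 = 77.5353%

W = 1337.0700 kJ, eta = 77.5353%


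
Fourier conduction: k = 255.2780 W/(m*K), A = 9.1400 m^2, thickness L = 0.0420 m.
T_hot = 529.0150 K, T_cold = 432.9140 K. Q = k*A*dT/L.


dT = 96.1010 K
Q = 255.2780 * 9.1400 * 96.1010 / 0.0420 = 5338732.9917 W

5338732.9917 W


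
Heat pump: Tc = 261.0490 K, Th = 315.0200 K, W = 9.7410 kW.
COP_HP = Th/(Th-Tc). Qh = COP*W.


COP = 315.0200 / 53.9710 = 5.8368
Qh = 5.8368 * 9.7410 = 56.8566 kW

COP = 5.8368, Qh = 56.8566 kW


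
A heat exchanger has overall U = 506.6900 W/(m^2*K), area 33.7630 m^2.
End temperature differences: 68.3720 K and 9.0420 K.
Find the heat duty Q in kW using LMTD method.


LMTD = 29.3265 K
Q = 506.6900 * 33.7630 * 29.3265 = 501699.8955 W = 501.6999 kW

501.6999 kW


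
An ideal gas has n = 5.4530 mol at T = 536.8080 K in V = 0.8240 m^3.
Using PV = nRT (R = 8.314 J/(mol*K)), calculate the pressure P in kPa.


P = nRT/V = 5.4530 * 8.314 * 536.8080 / 0.8240
= 24336.8574 / 0.8240 = 29535.0211 Pa = 29.5350 kPa

29.5350 kPa


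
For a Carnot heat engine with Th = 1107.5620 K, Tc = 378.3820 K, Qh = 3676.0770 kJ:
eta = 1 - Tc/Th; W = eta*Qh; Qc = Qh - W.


eta = 1 - 378.3820/1107.5620 = 0.6584
W = 0.6584 * 3676.0770 = 2420.2002 kJ
Qc = 3676.0770 - 2420.2002 = 1255.8768 kJ

eta = 65.8365%, W = 2420.2002 kJ, Qc = 1255.8768 kJ


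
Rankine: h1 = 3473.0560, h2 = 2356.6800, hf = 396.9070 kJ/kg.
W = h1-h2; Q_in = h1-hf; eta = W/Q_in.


W = 1116.3760 kJ/kg
Q_in = 3076.1490 kJ/kg
eta = 0.3629 = 36.2913%

eta = 36.2913%


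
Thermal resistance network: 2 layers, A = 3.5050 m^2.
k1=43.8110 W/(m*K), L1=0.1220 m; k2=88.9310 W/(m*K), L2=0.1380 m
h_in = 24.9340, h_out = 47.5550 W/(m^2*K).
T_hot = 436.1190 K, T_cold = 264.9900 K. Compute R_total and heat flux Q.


R_conv_in = 1/(24.9340*3.5050) = 0.0114
R_1 = 0.1220/(43.8110*3.5050) = 0.0008
R_2 = 0.1380/(88.9310*3.5050) = 0.0004
R_conv_out = 1/(47.5550*3.5050) = 0.0060
R_total = 0.0187 K/W
Q = 171.1290 / 0.0187 = 9161.4709 W

R_total = 0.0187 K/W, Q = 9161.4709 W


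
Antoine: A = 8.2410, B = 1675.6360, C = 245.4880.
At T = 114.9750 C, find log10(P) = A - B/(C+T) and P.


C+T = 360.4630
B/(C+T) = 4.6486
log10(P) = 8.2410 - 4.6486 = 3.5924
P = 10^3.5924 = 3912.3178 mmHg

3912.3178 mmHg


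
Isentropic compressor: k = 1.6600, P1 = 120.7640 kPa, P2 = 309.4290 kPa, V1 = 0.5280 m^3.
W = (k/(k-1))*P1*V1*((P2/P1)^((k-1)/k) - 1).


(k-1)/k = 0.3976
(P2/P1)^exp = 1.4537
W = 2.5152 * 120.7640 * 0.5280 * (1.4537 - 1) = 72.7566 kJ

72.7566 kJ


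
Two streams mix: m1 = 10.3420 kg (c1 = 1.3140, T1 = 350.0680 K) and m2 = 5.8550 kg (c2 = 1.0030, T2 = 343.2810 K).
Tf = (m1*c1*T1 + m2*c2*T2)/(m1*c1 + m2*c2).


num = 6773.1499
den = 19.4620
Tf = 348.0201 K

348.0201 K


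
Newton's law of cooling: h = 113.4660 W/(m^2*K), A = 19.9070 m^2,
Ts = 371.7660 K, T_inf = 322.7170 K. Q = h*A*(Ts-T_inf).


dT = 49.0490 K
Q = 113.4660 * 19.9070 * 49.0490 = 110790.2951 W

110790.2951 W


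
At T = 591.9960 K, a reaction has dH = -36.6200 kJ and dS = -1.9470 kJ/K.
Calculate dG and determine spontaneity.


T*dS = 591.9960 * -1.9470 = -1152.6162 kJ
dG = -36.6200 + 1152.6162 = 1115.9962 kJ (non-spontaneous)

dG = 1115.9962 kJ, non-spontaneous


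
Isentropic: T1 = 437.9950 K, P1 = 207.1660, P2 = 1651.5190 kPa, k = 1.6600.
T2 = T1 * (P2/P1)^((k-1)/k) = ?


(k-1)/k = 0.3976
(P2/P1)^exp = 2.2827
T2 = 437.9950 * 2.2827 = 999.8221 K

999.8221 K


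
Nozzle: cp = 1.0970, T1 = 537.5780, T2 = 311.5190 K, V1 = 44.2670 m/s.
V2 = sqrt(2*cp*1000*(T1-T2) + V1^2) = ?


dT = 226.0590 K
2*cp*1000*dT = 495973.4460
V1^2 = 1959.5673
V2 = sqrt(497933.0133) = 705.6437 m/s

705.6437 m/s


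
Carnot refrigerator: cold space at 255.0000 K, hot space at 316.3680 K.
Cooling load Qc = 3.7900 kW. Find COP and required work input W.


COP = 255.0000 / 61.3680 = 4.1553
W = 3.7900 / 4.1553 = 0.9121 kW

COP = 4.1553, W = 0.9121 kW


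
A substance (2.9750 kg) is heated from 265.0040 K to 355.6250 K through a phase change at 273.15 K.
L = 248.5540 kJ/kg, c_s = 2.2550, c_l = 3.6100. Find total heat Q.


Q1 (sensible, solid) = 2.9750 * 2.2550 * 8.1460 = 54.6485 kJ
Q2 (latent) = 2.9750 * 248.5540 = 739.4482 kJ
Q3 (sensible, liquid) = 2.9750 * 3.6100 * 82.4750 = 885.7609 kJ
Q_total = 1679.8575 kJ

1679.8575 kJ


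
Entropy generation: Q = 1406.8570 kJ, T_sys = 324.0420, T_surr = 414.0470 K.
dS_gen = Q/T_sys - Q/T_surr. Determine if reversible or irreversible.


dS_sys = 1406.8570/324.0420 = 4.3416 kJ/K
dS_surr = -1406.8570/414.0470 = -3.3978 kJ/K
dS_gen = 4.3416 - 3.3978 = 0.9438 kJ/K (irreversible)

dS_gen = 0.9438 kJ/K, irreversible


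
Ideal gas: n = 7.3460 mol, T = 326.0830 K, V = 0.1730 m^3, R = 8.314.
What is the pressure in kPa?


P = nRT/V = 7.3460 * 8.314 * 326.0830 / 0.1730
= 19915.4031 / 0.1730 = 115117.9372 Pa = 115.1179 kPa

115.1179 kPa


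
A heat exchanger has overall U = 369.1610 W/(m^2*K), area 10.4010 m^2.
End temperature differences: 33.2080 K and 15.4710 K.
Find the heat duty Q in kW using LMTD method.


LMTD = 23.2213 K
Q = 369.1610 * 10.4010 * 23.2213 = 89161.6417 W = 89.1616 kW

89.1616 kW


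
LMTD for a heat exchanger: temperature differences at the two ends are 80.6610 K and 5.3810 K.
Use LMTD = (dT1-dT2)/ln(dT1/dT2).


dT1/dT2 = 14.9900
ln(dT1/dT2) = 2.7074
LMTD = 75.2800 / 2.7074 = 27.8055 K

27.8055 K


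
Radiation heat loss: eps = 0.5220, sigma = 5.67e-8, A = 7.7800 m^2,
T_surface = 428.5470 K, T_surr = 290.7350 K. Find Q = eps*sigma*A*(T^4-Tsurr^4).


T^4 = 3.3728e+10
Tsurr^4 = 7.1448e+09
Q = 0.5220 * 5.67e-8 * 7.7800 * 2.6583e+10 = 6121.3154 W

6121.3154 W


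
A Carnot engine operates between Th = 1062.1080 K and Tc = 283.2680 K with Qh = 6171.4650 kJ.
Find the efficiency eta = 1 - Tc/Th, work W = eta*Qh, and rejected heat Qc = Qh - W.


eta = 1 - 283.2680/1062.1080 = 0.7333
W = 0.7333 * 6171.4650 = 4525.5132 kJ
Qc = 6171.4650 - 4525.5132 = 1645.9518 kJ

eta = 73.3296%, W = 4525.5132 kJ, Qc = 1645.9518 kJ


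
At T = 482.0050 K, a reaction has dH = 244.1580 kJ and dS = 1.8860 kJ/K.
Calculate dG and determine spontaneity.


T*dS = 482.0050 * 1.8860 = 909.0614 kJ
dG = 244.1580 - 909.0614 = -664.9034 kJ (spontaneous)

dG = -664.9034 kJ, spontaneous


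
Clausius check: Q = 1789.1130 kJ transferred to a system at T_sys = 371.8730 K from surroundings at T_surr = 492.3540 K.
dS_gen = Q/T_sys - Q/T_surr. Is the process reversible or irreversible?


dS_sys = 1789.1130/371.8730 = 4.8111 kJ/K
dS_surr = -1789.1130/492.3540 = -3.6338 kJ/K
dS_gen = 4.8111 - 3.6338 = 1.1773 kJ/K (irreversible)

dS_gen = 1.1773 kJ/K, irreversible


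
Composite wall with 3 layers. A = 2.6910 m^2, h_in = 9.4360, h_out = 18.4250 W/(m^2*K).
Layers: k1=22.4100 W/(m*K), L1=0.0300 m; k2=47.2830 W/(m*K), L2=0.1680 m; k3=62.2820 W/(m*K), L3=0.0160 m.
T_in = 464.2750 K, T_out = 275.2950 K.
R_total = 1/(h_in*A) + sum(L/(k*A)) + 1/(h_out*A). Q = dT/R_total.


R_conv_in = 1/(9.4360*2.6910) = 0.0394
R_1 = 0.0300/(22.4100*2.6910) = 0.0005
R_2 = 0.1680/(47.2830*2.6910) = 0.0013
R_3 = 0.0160/(62.2820*2.6910) = 9.5465e-05
R_conv_out = 1/(18.4250*2.6910) = 0.0202
R_total = 0.0615 K/W
Q = 188.9800 / 0.0615 = 3074.6411 W

R_total = 0.0615 K/W, Q = 3074.6411 W


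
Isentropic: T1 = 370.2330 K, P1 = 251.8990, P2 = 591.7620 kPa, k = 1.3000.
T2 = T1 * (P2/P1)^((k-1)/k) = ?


(k-1)/k = 0.2308
(P2/P1)^exp = 1.2179
T2 = 370.2330 * 1.2179 = 450.8917 K

450.8917 K


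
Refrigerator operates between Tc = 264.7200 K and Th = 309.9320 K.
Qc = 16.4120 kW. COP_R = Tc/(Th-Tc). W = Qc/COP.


COP = 264.7200 / 45.2120 = 5.8551
W = 16.4120 / 5.8551 = 2.8030 kW

COP = 5.8551, W = 2.8030 kW


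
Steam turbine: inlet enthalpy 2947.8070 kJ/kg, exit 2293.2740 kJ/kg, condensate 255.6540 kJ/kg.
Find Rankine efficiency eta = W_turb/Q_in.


W = 654.5330 kJ/kg
Q_in = 2692.1530 kJ/kg
eta = 0.2431 = 24.3126%

eta = 24.3126%


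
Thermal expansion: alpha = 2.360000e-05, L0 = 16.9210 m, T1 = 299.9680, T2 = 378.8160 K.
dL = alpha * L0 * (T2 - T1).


dT = 78.8480 K
dL = 2.360000e-05 * 16.9210 * 78.8480 = 0.031487 m
L_final = 16.952487 m

dL = 0.031487 m


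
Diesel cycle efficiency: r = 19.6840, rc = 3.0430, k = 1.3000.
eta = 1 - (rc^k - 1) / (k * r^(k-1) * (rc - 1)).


r^(k-1) = 2.4447
rc^k = 4.2491
eta = 0.4996 = 49.9607%

49.9607%


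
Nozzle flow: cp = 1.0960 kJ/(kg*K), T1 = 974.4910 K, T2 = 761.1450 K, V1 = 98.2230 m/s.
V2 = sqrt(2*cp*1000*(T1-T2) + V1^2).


dT = 213.3460 K
2*cp*1000*dT = 467654.4320
V1^2 = 9647.7577
V2 = sqrt(477302.1897) = 690.8706 m/s

690.8706 m/s


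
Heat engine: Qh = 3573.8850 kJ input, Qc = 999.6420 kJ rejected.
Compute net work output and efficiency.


W = 3573.8850 - 999.6420 = 2574.2430 kJ
eta = 2574.2430 / 3573.8850 = 0.7203 = 72.0293%

W = 2574.2430 kJ, eta = 72.0293%


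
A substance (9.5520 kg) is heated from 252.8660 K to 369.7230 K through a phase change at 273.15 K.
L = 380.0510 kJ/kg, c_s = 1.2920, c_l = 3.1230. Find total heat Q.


Q1 (sensible, solid) = 9.5520 * 1.2920 * 20.2840 = 250.3286 kJ
Q2 (latent) = 9.5520 * 380.0510 = 3630.2472 kJ
Q3 (sensible, liquid) = 9.5520 * 3.1230 * 96.5730 = 2880.8591 kJ
Q_total = 6761.4348 kJ

6761.4348 kJ


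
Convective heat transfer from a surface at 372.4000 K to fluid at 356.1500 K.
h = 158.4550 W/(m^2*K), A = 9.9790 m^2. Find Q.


dT = 16.2500 K
Q = 158.4550 * 9.9790 * 16.2500 = 25694.8647 W

25694.8647 W


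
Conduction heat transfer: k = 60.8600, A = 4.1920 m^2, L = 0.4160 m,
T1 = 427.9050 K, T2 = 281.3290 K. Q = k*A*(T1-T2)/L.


dT = 146.5760 K
Q = 60.8600 * 4.1920 * 146.5760 / 0.4160 = 89892.3548 W

89892.3548 W


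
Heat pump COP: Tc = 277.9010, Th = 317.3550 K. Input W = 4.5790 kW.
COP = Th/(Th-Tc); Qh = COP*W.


COP = 317.3550 / 39.4540 = 8.0437
Qh = 8.0437 * 4.5790 = 36.8320 kW

COP = 8.0437, Qh = 36.8320 kW


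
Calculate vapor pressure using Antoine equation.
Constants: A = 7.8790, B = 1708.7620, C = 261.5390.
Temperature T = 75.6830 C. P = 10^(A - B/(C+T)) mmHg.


C+T = 337.2220
B/(C+T) = 5.0672
log10(P) = 7.8790 - 5.0672 = 2.8118
P = 10^2.8118 = 648.3770 mmHg

648.3770 mmHg


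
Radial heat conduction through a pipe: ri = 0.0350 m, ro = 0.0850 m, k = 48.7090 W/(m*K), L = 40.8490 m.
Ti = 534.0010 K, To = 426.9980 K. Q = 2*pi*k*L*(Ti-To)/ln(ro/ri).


dT = 107.0030 K
ln(ro/ri) = 0.8873
Q = 2*pi*48.7090*40.8490*107.0030 / 0.8873 = 1507628.7818 W

1507628.7818 W


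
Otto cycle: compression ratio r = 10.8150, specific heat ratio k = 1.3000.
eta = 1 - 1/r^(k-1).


r^(k-1) = 2.0427
eta = 1 - 1/2.0427 = 0.5105 = 51.0456%

51.0456%


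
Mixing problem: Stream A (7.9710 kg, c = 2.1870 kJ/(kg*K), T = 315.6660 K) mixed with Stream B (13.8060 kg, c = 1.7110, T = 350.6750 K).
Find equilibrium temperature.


num = 13786.5398
den = 41.0546
Tf = 335.8095 K

335.8095 K


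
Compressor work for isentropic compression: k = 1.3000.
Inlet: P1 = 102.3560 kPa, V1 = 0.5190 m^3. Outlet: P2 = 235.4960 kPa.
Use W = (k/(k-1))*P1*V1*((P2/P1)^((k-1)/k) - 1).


(k-1)/k = 0.2308
(P2/P1)^exp = 1.2120
W = 4.3333 * 102.3560 * 0.5190 * (1.2120 - 1) = 48.8059 kJ

48.8059 kJ


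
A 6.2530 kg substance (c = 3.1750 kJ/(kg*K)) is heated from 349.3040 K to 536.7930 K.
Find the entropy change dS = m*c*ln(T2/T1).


T2/T1 = 1.5368
ln(T2/T1) = 0.4297
dS = 6.2530 * 3.1750 * 0.4297 = 8.5304 kJ/K

8.5304 kJ/K


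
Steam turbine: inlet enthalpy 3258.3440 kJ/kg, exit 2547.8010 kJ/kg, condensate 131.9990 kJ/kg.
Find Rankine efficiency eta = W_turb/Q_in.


W = 710.5430 kJ/kg
Q_in = 3126.3450 kJ/kg
eta = 0.2273 = 22.7276%

eta = 22.7276%


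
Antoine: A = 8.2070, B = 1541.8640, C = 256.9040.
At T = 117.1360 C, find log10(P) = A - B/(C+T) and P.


C+T = 374.0400
B/(C+T) = 4.1222
log10(P) = 8.2070 - 4.1222 = 4.0848
P = 10^4.0848 = 12156.5365 mmHg

12156.5365 mmHg


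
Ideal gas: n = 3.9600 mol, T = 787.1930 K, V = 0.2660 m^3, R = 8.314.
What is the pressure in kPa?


P = nRT/V = 3.9600 * 8.314 * 787.1930 / 0.2660
= 25917.1015 / 0.2660 = 97432.7124 Pa = 97.4327 kPa

97.4327 kPa


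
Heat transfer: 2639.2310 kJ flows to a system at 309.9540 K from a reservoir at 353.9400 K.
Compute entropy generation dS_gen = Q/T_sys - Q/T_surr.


dS_sys = 2639.2310/309.9540 = 8.5149 kJ/K
dS_surr = -2639.2310/353.9400 = -7.4567 kJ/K
dS_gen = 8.5149 - 7.4567 = 1.0582 kJ/K (irreversible)

dS_gen = 1.0582 kJ/K, irreversible


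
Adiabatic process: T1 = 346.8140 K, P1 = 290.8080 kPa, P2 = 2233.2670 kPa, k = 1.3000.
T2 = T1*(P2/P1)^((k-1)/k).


(k-1)/k = 0.2308
(P2/P1)^exp = 1.6007
T2 = 346.8140 * 1.6007 = 555.1426 K

555.1426 K


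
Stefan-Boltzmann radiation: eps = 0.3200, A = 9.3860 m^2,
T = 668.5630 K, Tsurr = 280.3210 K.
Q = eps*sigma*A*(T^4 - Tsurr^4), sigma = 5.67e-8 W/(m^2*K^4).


T^4 = 1.9979e+11
Tsurr^4 = 6.1748e+09
Q = 0.3200 * 5.67e-8 * 9.3860 * 1.9361e+11 = 32972.2446 W

32972.2446 W


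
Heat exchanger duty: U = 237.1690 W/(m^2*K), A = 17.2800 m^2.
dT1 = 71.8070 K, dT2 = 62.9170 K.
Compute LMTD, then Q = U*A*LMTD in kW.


LMTD = 67.2641 K
Q = 237.1690 * 17.2800 * 67.2641 = 275667.2022 W = 275.6672 kW

275.6672 kW


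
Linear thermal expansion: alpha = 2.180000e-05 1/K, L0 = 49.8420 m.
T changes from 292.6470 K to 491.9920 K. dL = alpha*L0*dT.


dT = 199.3450 K
dL = 2.180000e-05 * 49.8420 * 199.3450 = 0.216599 m
L_final = 50.058599 m

dL = 0.216599 m


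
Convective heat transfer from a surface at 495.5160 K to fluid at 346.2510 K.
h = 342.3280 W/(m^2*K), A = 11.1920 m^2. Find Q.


dT = 149.2650 K
Q = 342.3280 * 11.1920 * 149.2650 = 571884.2152 W

571884.2152 W


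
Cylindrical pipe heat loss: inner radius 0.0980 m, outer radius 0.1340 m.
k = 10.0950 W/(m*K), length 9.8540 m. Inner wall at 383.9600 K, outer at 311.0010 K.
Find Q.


dT = 72.9590 K
ln(ro/ri) = 0.3129
Q = 2*pi*10.0950*9.8540*72.9590 / 0.3129 = 145750.6425 W

145750.6425 W


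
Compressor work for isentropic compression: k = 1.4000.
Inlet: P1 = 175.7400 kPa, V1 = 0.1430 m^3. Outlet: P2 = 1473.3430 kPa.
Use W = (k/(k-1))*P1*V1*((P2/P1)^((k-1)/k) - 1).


(k-1)/k = 0.2857
(P2/P1)^exp = 1.8359
W = 3.5000 * 175.7400 * 0.1430 * (1.8359 - 1) = 73.5199 kJ

73.5199 kJ


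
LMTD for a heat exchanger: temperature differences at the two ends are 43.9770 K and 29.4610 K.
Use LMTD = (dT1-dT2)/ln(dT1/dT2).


dT1/dT2 = 1.4927
ln(dT1/dT2) = 0.4006
LMTD = 14.5160 / 0.4006 = 36.2357 K

36.2357 K


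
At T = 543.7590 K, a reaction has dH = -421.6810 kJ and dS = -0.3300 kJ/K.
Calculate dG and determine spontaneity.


T*dS = 543.7590 * -0.3300 = -179.4405 kJ
dG = -421.6810 + 179.4405 = -242.2405 kJ (spontaneous)

dG = -242.2405 kJ, spontaneous


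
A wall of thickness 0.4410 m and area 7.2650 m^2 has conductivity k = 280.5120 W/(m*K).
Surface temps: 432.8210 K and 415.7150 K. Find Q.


dT = 17.1060 K
Q = 280.5120 * 7.2650 * 17.1060 / 0.4410 = 79049.1021 W

79049.1021 W


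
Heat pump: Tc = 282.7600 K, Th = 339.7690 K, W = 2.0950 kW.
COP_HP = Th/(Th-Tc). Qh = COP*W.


COP = 339.7690 / 57.0090 = 5.9599
Qh = 5.9599 * 2.0950 = 12.4860 kW

COP = 5.9599, Qh = 12.4860 kW


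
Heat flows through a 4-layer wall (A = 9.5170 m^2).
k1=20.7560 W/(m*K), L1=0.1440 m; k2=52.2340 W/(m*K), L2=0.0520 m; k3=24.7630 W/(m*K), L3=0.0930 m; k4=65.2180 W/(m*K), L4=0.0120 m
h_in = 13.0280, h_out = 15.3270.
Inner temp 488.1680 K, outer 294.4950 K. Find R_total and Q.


R_conv_in = 1/(13.0280*9.5170) = 0.0081
R_1 = 0.1440/(20.7560*9.5170) = 0.0007
R_2 = 0.0520/(52.2340*9.5170) = 0.0001
R_3 = 0.0930/(24.7630*9.5170) = 0.0004
R_4 = 0.0120/(65.2180*9.5170) = 1.9334e-05
R_conv_out = 1/(15.3270*9.5170) = 0.0069
R_total = 0.0162 K/W
Q = 193.6730 / 0.0162 = 11978.4652 W

R_total = 0.0162 K/W, Q = 11978.4652 W


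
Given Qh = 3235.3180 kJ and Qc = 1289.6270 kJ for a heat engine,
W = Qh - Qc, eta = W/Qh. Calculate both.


W = 3235.3180 - 1289.6270 = 1945.6910 kJ
eta = 1945.6910 / 3235.3180 = 0.6014 = 60.1391%

W = 1945.6910 kJ, eta = 60.1391%


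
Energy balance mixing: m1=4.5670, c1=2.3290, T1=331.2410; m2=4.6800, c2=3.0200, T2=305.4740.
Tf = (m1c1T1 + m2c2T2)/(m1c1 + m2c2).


num = 7840.7065
den = 24.7701
Tf = 316.5386 K

316.5386 K


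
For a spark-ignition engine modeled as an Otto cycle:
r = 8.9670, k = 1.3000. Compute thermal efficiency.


r^(k-1) = 1.9311
eta = 1 - 1/1.9311 = 0.4821 = 48.2148%

48.2148%


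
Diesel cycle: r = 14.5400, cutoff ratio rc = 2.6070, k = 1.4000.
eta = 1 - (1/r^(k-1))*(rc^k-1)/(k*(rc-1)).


r^(k-1) = 2.9176
rc^k = 3.8247
eta = 0.5697 = 56.9669%

56.9669%


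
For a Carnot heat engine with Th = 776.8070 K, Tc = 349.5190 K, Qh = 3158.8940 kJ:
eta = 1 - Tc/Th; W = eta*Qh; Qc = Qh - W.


eta = 1 - 349.5190/776.8070 = 0.5501
W = 0.5501 * 3158.8940 = 1737.5712 kJ
Qc = 3158.8940 - 1737.5712 = 1421.3228 kJ

eta = 55.0057%, W = 1737.5712 kJ, Qc = 1421.3228 kJ


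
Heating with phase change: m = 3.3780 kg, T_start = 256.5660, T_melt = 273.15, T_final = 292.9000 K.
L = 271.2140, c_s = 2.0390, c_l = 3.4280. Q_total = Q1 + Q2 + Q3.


Q1 (sensible, solid) = 3.3780 * 2.0390 * 16.5840 = 114.2263 kJ
Q2 (latent) = 3.3780 * 271.2140 = 916.1609 kJ
Q3 (sensible, liquid) = 3.3780 * 3.4280 * 19.7500 = 228.7007 kJ
Q_total = 1259.0879 kJ

1259.0879 kJ


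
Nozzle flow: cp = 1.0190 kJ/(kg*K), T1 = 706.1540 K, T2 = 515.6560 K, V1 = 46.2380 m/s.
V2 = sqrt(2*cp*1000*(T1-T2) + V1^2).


dT = 190.4980 K
2*cp*1000*dT = 388234.9240
V1^2 = 2137.9526
V2 = sqrt(390372.8766) = 624.7983 m/s

624.7983 m/s


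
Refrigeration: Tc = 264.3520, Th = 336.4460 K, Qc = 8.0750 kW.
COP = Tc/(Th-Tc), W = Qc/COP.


COP = 264.3520 / 72.0940 = 3.6668
W = 8.0750 / 3.6668 = 2.2022 kW

COP = 3.6668, W = 2.2022 kW


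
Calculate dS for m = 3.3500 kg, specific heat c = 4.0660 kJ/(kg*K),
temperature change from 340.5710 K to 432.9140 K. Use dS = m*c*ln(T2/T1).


T2/T1 = 1.2711
ln(T2/T1) = 0.2399
dS = 3.3500 * 4.0660 * 0.2399 = 3.2679 kJ/K

3.2679 kJ/K


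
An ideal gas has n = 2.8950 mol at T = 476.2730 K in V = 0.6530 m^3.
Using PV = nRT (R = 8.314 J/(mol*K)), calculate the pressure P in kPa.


P = nRT/V = 2.8950 * 8.314 * 476.2730 / 0.6530
= 11463.4291 / 0.6530 = 17555.0216 Pa = 17.5550 kPa

17.5550 kPa


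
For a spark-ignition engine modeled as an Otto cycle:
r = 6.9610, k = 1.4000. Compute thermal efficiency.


r^(k-1) = 2.1730
eta = 1 - 1/2.1730 = 0.5398 = 53.9816%

53.9816%


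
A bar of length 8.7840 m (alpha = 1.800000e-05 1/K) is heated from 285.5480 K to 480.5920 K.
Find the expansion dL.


dT = 195.0440 K
dL = 1.800000e-05 * 8.7840 * 195.0440 = 0.030839 m
L_final = 8.814839 m

dL = 0.030839 m


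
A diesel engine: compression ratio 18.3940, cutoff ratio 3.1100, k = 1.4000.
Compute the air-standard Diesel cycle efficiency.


r^(k-1) = 3.2053
rc^k = 4.8963
eta = 0.5885 = 58.8503%

58.8503%


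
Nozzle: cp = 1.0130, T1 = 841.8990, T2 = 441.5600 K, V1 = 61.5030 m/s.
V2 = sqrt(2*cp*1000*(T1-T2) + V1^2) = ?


dT = 400.3390 K
2*cp*1000*dT = 811086.8140
V1^2 = 3782.6190
V2 = sqrt(814869.4330) = 902.7012 m/s

902.7012 m/s


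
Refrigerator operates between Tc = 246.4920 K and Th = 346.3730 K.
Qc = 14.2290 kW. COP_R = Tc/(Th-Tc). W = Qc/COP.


COP = 246.4920 / 99.8810 = 2.4679
W = 14.2290 / 2.4679 = 5.7657 kW

COP = 2.4679, W = 5.7657 kW


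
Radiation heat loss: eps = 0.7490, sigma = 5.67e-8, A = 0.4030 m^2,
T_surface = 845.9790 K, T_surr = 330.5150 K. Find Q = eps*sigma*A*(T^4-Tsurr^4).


T^4 = 5.1220e+11
Tsurr^4 = 1.1933e+10
Q = 0.7490 * 5.67e-8 * 0.4030 * 5.0027e+11 = 8561.8999 W

8561.8999 W
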